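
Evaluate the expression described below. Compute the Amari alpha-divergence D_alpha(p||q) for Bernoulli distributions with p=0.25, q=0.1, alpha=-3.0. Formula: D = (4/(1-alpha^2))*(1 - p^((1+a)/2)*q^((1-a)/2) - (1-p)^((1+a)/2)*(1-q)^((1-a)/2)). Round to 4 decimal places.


Amari alpha-divergence:
D = (4/(1-alpha^2))*(1 - p^((1+a)/2)*q^((1-a)/2) - (1-p)^((1+a)/2)*(1-q)^((1-a)/2)).
alpha = -3.0, p = 0.25, q = 0.1.
e1 = (1+alpha)/2 = -1.0, e2 = (1-alpha)/2 = 2.0.
t1 = p^e1 * q^e2 = 0.25^-1.0 * 0.1^2.0 = 0.04.
t2 = (1-p)^e1 * (1-q)^e2 = 0.75^-1.0 * 0.9^2.0 = 1.08.
4/(1-alpha^2) = -0.5.
D = -0.5*(1 - 0.04 - 1.08) = 0.0600

0.0600


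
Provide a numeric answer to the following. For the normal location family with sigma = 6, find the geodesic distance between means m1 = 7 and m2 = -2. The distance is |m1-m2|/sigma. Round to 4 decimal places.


On the fixed-variance normal subfamily, geodesic distance = |m1-m2|/sigma.
|7 - -2| = 9.
sigma = 6.
d = 9/6 = 1.5000

1.5000


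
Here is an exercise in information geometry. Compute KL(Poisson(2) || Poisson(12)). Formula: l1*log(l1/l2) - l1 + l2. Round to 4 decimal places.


KL divergence for Poisson:
KL = l1*log(l1/l2) - l1 + l2.
l1 = 2, l2 = 12.
log(2/12) = -1.791759.
l1*log(l1/l2) = 2 * -1.791759 = -3.583519.
KL = -3.583519 - 2 + 12 = 6.4165

6.4165


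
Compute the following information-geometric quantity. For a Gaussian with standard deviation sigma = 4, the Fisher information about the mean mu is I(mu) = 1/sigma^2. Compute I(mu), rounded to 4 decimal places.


The Fisher information for the mean of a normal distribution is I(mu) = 1/sigma^2.
sigma = 4, so sigma^2 = 16.
I(mu) = 1/16 = 0.0625

0.0625


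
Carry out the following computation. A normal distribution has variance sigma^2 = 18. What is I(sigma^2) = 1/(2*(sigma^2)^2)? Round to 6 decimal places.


Fisher information for variance: I(sigma^2) = 1/(2*sigma^4).
sigma^2 = 18, so sigma^4 = 324.
I = 1/(2*324) = 1/648 = 0.001543

0.001543


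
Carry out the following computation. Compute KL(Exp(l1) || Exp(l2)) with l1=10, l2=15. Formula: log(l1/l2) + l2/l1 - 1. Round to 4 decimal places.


KL divergence for exponential family:
KL = log(l1/l2) + l2/l1 - 1.
log(10/15) = -0.405465.
15/10 = 1.5.
KL = -0.405465 + 1.5 - 1 = 0.0945

0.0945


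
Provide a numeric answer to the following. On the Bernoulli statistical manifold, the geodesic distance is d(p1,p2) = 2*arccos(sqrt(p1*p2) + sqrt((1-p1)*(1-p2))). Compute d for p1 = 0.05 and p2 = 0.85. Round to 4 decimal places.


Geodesic distance on Bernoulli manifold:
d(p1,p2) = 2*arccos(sqrt(p1*p2) + sqrt((1-p1)*(1-p2))).
sqrt(p1*p2) = sqrt(0.05*0.85) = 0.206155.
sqrt((1-p1)*(1-p2)) = sqrt(0.95*0.15) = 0.377492.
arg = 0.206155 + 0.377492 = 0.583647.
d = 2*arccos(0.583647) = 1.8952

1.8952


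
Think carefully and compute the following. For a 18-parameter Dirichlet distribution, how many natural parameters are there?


Exponential family dimension calculation:
Dirichlet with 18 components has 18 natural parameters.

18


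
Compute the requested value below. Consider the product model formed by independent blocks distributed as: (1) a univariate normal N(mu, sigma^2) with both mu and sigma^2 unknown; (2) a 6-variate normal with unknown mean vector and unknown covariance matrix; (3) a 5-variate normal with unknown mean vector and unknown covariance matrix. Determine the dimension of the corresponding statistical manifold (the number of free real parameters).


The dimension of a statistical manifold equals the number of free
(independent) real parameters of the model. For a product of independent
blocks the parameter counts add.
- normal (mu, sigma^2): 2.
- 6-variate normal: 6 (mean) + 6*7/2 = 21 (symmetric covariance) = 27.
- 5-variate normal: 5 (mean) + 5*6/2 = 15 (symmetric covariance) = 20.
Total = 2 + 27 + 20 = 49.
Dimension = 49

49


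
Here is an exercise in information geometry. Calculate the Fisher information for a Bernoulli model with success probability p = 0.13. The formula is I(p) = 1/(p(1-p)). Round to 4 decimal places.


For Bernoulli(p), Fisher information is I(p) = 1/(p*(1-p)).
p = 0.13, 1-p = 0.87.
p*(1-p) = 0.1131.
I(p) = 1/0.1131 = 8.8417

8.8417


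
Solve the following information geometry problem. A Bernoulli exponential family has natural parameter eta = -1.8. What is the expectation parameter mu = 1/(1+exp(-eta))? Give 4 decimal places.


Dual coordinate (expectation parameter) for Bernoulli:
mu = 1/(1+exp(-eta)).
eta = -1.8.
exp(-eta) = exp(1.8) = 6.049647.
mu = 1/(1+6.049647) = 0.1419

0.1419


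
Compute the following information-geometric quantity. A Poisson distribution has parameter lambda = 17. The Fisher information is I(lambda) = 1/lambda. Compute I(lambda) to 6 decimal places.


Fisher information for Poisson: I(lambda) = 1/lambda.
lambda = 17.
I(lambda) = 1/17 = 0.058824

0.058824


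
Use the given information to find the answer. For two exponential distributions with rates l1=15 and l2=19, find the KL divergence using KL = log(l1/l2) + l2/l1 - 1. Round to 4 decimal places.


KL divergence for exponential family:
KL = log(l1/l2) + l2/l1 - 1.
log(15/19) = -0.236389.
19/15 = 1.266667.
KL = -0.236389 + 1.266667 - 1 = 0.0303

0.0303


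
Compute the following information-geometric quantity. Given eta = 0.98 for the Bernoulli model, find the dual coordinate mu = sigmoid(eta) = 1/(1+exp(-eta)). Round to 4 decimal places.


Dual coordinate (expectation parameter) for Bernoulli:
mu = 1/(1+exp(-eta)).
eta = 0.98.
exp(-eta) = exp(-0.98) = 0.375311.
mu = 1/(1+0.375311) = 0.7271

0.7271


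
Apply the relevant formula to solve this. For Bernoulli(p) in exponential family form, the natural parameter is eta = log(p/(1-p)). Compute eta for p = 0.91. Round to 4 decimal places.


Natural parameter for Bernoulli: eta = log(p/(1-p)).
p = 0.91, 1-p = 0.09.
p/(1-p) = 10.111111.
eta = log(10.111111) = 2.3136

2.3136


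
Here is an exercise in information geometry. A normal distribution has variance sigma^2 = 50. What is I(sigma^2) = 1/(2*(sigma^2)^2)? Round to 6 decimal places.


Fisher information for variance: I(sigma^2) = 1/(2*sigma^4).
sigma^2 = 50, so sigma^4 = 2500.
I = 1/(2*2500) = 1/5000 = 0.000200

0.000200


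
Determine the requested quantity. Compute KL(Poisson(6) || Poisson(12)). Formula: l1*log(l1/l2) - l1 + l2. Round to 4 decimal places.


KL divergence for Poisson:
KL = l1*log(l1/l2) - l1 + l2.
l1 = 6, l2 = 12.
log(6/12) = -0.693147.
l1*log(l1/l2) = 6 * -0.693147 = -4.158883.
KL = -4.158883 - 6 + 12 = 1.8411

1.8411


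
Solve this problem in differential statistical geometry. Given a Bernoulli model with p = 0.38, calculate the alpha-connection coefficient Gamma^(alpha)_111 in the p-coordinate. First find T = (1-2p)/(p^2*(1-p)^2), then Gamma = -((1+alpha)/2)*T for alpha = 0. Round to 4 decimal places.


Skewness (Amari-Chentsov) tensor: T = (1-2p)/(p^2*(1-p)^2).
p = 0.38, 1-2p = 0.24, p^2 = 0.1444, (1-p)^2 = 0.3844.
T = 0.24/(0.1444 * 0.3844) = 4.323751.
In the p-coordinate, Gamma^(alpha) = Gamma^(0) - (alpha/2)*T with Gamma^(0) = (1/2)*g'(p) = -T/2,
so Gamma^(alpha) = -((1+alpha)/2)*T.
alpha = 0, -(1+alpha)/2 = -0.5.
Gamma = -0.5 * 4.323751 = -2.1619

-2.1619


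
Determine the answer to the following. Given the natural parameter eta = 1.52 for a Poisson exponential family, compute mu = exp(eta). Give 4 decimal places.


Expectation parameter for Poisson exponential family:
mu = exp(eta).
eta = 1.52.
mu = exp(1.52) = 4.5722

4.5722


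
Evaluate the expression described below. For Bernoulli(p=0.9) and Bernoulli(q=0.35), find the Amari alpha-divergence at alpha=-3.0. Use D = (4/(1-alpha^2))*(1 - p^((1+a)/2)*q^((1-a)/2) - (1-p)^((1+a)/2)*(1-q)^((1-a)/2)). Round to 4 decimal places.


Amari alpha-divergence:
D = (4/(1-alpha^2))*(1 - p^((1+a)/2)*q^((1-a)/2) - (1-p)^((1+a)/2)*(1-q)^((1-a)/2)).
alpha = -3.0, p = 0.9, q = 0.35.
e1 = (1+alpha)/2 = -1.0, e2 = (1-alpha)/2 = 2.0.
t1 = p^e1 * q^e2 = 0.9^-1.0 * 0.35^2.0 = 0.136111.
t2 = (1-p)^e1 * (1-q)^e2 = 0.1^-1.0 * 0.65^2.0 = 4.225.
4/(1-alpha^2) = -0.5.
D = -0.5*(1 - 0.136111 - 4.225) = 1.6806

1.6806


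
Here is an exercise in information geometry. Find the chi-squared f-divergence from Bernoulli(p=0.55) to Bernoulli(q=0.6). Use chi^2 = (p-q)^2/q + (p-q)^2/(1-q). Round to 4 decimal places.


Chi-squared divergence between Bernoulli distributions:
chi^2 = (p-q)^2/q + (p-q)^2/(1-q).
p = 0.55, q = 0.6, p-q = -0.05.
(p-q)^2 = 0.0025.
term1 = 0.0025/0.6 = 0.004167.
term2 = 0.0025/0.4 = 0.00625.
chi^2 = 0.004167 + 0.00625 = 0.0104

0.0104


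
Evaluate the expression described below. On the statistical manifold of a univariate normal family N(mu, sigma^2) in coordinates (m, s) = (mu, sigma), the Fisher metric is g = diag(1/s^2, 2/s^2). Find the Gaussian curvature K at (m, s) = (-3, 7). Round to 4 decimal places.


The metric has the form g = (A dm^2 + B ds^2)/s^2 with A = 1, B = 2.
Substitute u = sqrt(A/B)*m: g = B*(du^2 + ds^2)/s^2, i.e. B times the
Poincare upper half-plane metric, which has constant Gaussian curvature -1.
Scaling a 2D metric by a constant c divides the Gaussian curvature by c,
so K = -1/B = -1/(2) = -0.5000 everywhere (the point (m, s) = (-3, 7) is irrelevant:
the curvature is constant).
The requested Gaussian curvature is K = -0.5000.

-0.5000


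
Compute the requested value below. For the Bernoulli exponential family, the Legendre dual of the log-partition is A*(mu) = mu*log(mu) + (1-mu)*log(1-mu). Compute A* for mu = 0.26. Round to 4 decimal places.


Legendre transform for Bernoulli:
A*(mu) = mu*log(mu) + (1-mu)*log(1-mu).
mu = 0.26, 1-mu = 0.74.
mu*log(mu) = 0.26*log(0.26) = -0.350239.
(1-mu)*log(1-mu) = 0.74*log(0.74) = -0.222818.
A* = -0.350239 + -0.222818 = -0.5731

-0.5731


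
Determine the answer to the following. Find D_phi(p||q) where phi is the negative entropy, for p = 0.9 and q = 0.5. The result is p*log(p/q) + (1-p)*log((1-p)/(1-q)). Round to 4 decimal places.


Bregman divergence with negative entropy generator:
D = p*log(p/q) + (1-p)*log((1-p)/(1-q)).
p = 0.9, q = 0.5.
p*log(p/q) = 0.9*log(0.9/0.5) = 0.529008.
(1-p)*log((1-p)/(1-q)) = 0.1*log(0.1/0.5) = -0.160944.
D = 0.529008 + -0.160944 = 0.3681

0.3681


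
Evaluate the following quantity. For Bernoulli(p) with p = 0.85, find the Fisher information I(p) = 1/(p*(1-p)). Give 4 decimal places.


For Bernoulli(p), Fisher information is I(p) = 1/(p*(1-p)).
p = 0.85, 1-p = 0.15.
p*(1-p) = 0.1275.
I(p) = 1/0.1275 = 7.8431

7.8431


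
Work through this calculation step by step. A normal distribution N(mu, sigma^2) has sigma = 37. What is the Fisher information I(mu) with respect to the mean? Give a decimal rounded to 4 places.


The Fisher information for the mean of a normal distribution is I(mu) = 1/sigma^2.
sigma = 37, so sigma^2 = 1369.
I(mu) = 1/1369 = 0.0007

0.0007


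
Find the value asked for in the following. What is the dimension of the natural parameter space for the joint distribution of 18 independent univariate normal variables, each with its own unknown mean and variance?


Exponential family dimension calculation:
Each univariate normal has two natural parameters (mu/sigma^2 and -1/(2 sigma^2)).
With 18 independent components, dim = 2 * 18 = 36.

36


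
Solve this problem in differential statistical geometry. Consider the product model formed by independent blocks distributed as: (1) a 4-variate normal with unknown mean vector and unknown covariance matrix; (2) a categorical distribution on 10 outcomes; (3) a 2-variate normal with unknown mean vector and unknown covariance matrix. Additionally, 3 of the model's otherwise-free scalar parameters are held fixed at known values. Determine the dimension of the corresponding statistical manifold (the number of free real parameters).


The dimension of a statistical manifold equals the number of free
(independent) real parameters of the model. For a product of independent
blocks the parameter counts add.
- 4-variate normal: 4 (mean) + 4*5/2 = 10 (symmetric covariance) = 14.
- categorical on 10 outcomes (probabilities sum to 1): 10-1 = 9.
- 2-variate normal: 2 (mean) + 2*3/2 = 3 (symmetric covariance) = 5.
Total = 14 + 9 + 5 = 28.
3 parameter(s) fixed at known values: 28 - 3 = 25.
Dimension = 25

25


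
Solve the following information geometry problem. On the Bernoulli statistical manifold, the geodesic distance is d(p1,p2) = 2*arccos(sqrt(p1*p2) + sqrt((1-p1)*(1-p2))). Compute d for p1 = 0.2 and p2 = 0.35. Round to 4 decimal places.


Geodesic distance on Bernoulli manifold:
d(p1,p2) = 2*arccos(sqrt(p1*p2) + sqrt((1-p1)*(1-p2))).
sqrt(p1*p2) = sqrt(0.2*0.35) = 0.264575.
sqrt((1-p1)*(1-p2)) = sqrt(0.8*0.65) = 0.72111.
arg = 0.264575 + 0.72111 = 0.985685.
d = 2*arccos(0.985685) = 0.3388

0.3388


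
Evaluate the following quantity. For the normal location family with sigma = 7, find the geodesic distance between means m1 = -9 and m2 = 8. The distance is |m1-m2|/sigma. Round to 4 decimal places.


On the fixed-variance normal subfamily, geodesic distance = |m1-m2|/sigma.
|-9 - 8| = 17.
sigma = 7.
d = 17/7 = 2.4286

2.4286


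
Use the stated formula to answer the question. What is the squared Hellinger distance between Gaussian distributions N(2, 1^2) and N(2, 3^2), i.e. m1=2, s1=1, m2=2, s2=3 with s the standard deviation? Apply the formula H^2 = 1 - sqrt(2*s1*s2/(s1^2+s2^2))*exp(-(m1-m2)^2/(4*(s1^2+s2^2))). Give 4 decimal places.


Squared Hellinger distance for Gaussians:
H^2 = 1 - sqrt(2*s1*s2/(s1^2+s2^2)) * exp(-(m1-m2)^2/(4*(s1^2+s2^2))).
s1^2 = 1, s2^2 = 9, s1^2+s2^2 = 10.
sqrt(2*1*3/(10)) = 0.774597.
(m1-m2)^2 = (0)^2 = 0.
exp(-0/(4*10)) = exp(0.0) = 1.0.
H^2 = 1 - 0.774597*1.0 = 0.2254

0.2254


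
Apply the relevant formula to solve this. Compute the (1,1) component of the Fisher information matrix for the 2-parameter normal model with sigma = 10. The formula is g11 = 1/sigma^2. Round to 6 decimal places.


For the 2-parameter normal family, the Fisher metric has:
  g11 = 1/sigma^2, g22 = 2/sigma^2.
sigma = 10, sigma^2 = 100.
g11 = 0.010000

0.010000


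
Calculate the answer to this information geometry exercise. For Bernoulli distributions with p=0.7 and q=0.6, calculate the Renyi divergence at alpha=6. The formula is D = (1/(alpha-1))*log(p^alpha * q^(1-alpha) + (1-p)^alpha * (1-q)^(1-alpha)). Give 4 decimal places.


Renyi divergence of order alpha between Bernoulli distributions:
D = (1/(alpha-1))*log(p^alpha * q^(1-alpha) + (1-p)^alpha * (1-q)^(1-alpha)).
alpha = 6, p = 0.7, q = 0.6.
p^alpha * q^(1-alpha) = 0.7^6 * 0.6^-5 = 1.512976.
(1-p)^alpha * (1-q)^(1-alpha) = 0.3^6 * 0.4^-5 = 0.071191.
sum = 1.512976 + 0.071191 = 1.584167.
D = (1/5)*log(1.584167) = 0.0920

0.0920


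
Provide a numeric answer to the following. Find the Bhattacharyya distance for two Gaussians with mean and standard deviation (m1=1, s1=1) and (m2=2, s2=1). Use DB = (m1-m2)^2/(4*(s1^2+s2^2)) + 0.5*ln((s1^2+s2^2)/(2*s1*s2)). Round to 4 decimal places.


Bhattacharyya distance between two Gaussians:
DB = (m1-m2)^2/(4*(s1^2+s2^2)) + (1/2)*ln((s1^2+s2^2)/(2*s1*s2)).
(m1-m2)^2 = (-1)^2 = 1.
s1^2+s2^2 = 1 + 1 = 2.
term1 = 1/8 = 0.125.
term2 = 0.5*ln(2/2.0) = 0.0.
DB = 0.125 + 0.0 = 0.1250

0.1250


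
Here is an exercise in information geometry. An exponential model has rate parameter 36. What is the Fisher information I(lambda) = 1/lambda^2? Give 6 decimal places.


Fisher information for exponential: I(lambda) = 1/lambda^2.
lambda = 36, lambda^2 = 1296.
I = 1/1296 = 0.000772

0.000772


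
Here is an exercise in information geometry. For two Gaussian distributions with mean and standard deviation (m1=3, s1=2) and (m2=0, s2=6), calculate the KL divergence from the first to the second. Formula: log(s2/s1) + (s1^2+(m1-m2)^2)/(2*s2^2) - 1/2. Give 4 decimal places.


KL divergence between normal distributions:
KL = log(s2/s1) + (s1^2 + (m1-m2)^2)/(2*s2^2) - 1/2.
log(6/2) = 1.098612.
(2^2 + (3-0)^2)/(2*6^2) = (4 + 9)/72 = 0.180556.
KL = 1.098612 + 0.180556 - 0.5 = 0.7792

0.7792


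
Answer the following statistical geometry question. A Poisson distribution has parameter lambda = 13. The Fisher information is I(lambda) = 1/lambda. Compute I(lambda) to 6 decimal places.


Fisher information for Poisson: I(lambda) = 1/lambda.
lambda = 13.
I(lambda) = 1/13 = 0.076923

0.076923


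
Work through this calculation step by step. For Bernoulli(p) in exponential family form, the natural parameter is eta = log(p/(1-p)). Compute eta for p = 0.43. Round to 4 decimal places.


Natural parameter for Bernoulli: eta = log(p/(1-p)).
p = 0.43, 1-p = 0.57.
p/(1-p) = 0.754386.
eta = log(0.754386) = -0.2819

-0.2819


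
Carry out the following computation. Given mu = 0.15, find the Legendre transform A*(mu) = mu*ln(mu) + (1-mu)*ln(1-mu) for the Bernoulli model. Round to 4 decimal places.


Legendre transform for Bernoulli:
A*(mu) = mu*log(mu) + (1-mu)*log(1-mu).
mu = 0.15, 1-mu = 0.85.
mu*log(mu) = 0.15*log(0.15) = -0.284568.
(1-mu)*log(1-mu) = 0.85*log(0.85) = -0.138141.
A* = -0.284568 + -0.138141 = -0.4227

-0.4227


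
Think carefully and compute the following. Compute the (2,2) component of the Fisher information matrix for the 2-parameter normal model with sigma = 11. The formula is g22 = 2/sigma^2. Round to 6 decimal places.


For the 2-parameter normal family, the Fisher metric has:
  g11 = 1/sigma^2, g22 = 2/sigma^2.
sigma = 11, sigma^2 = 121.
g22 = 0.016529

0.016529


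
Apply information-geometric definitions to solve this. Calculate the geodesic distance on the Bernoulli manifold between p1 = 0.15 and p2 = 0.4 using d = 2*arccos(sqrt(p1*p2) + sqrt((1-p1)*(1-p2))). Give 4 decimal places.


Geodesic distance on Bernoulli manifold:
d(p1,p2) = 2*arccos(sqrt(p1*p2) + sqrt((1-p1)*(1-p2))).
sqrt(p1*p2) = sqrt(0.15*0.4) = 0.244949.
sqrt((1-p1)*(1-p2)) = sqrt(0.85*0.6) = 0.714143.
arg = 0.244949 + 0.714143 = 0.959092.
d = 2*arccos(0.959092) = 0.5740

0.5740


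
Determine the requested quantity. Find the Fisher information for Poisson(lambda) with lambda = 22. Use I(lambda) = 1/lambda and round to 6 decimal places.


Fisher information for Poisson: I(lambda) = 1/lambda.
lambda = 22.
I(lambda) = 1/22 = 0.045455

0.045455


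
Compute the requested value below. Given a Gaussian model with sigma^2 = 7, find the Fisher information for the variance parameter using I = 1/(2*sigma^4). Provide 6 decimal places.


Fisher information for variance: I(sigma^2) = 1/(2*sigma^4).
sigma^2 = 7, so sigma^4 = 49.
I = 1/(2*49) = 1/98 = 0.010204

0.010204


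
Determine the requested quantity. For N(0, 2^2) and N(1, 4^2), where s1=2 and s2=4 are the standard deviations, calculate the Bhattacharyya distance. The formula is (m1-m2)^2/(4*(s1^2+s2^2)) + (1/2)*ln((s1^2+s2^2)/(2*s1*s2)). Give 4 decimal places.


Bhattacharyya distance between two Gaussians:
DB = (m1-m2)^2/(4*(s1^2+s2^2)) + (1/2)*ln((s1^2+s2^2)/(2*s1*s2)).
(m1-m2)^2 = (-1)^2 = 1.
s1^2+s2^2 = 4 + 16 = 20.
term1 = 1/80 = 0.0125.
term2 = 0.5*ln(20/16.0) = 0.111572.
DB = 0.0125 + 0.111572 = 0.1241

0.1241


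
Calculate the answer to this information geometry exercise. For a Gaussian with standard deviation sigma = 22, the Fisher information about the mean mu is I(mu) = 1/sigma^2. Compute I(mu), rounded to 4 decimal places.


The Fisher information for the mean of a normal distribution is I(mu) = 1/sigma^2.
sigma = 22, so sigma^2 = 484.
I(mu) = 1/484 = 0.0021

0.0021


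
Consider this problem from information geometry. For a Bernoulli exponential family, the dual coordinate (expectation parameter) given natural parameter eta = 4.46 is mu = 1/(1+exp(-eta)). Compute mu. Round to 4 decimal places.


Dual coordinate (expectation parameter) for Bernoulli:
mu = 1/(1+exp(-eta)).
eta = 4.46.
exp(-eta) = exp(-4.46) = 0.011562.
mu = 1/(1+0.011562) = 0.9886

0.9886


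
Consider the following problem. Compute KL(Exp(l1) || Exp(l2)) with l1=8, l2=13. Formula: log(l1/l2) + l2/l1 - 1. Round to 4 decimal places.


KL divergence for exponential family:
KL = log(l1/l2) + l2/l1 - 1.
log(8/13) = -0.485508.
13/8 = 1.625.
KL = -0.485508 + 1.625 - 1 = 0.1395

0.1395


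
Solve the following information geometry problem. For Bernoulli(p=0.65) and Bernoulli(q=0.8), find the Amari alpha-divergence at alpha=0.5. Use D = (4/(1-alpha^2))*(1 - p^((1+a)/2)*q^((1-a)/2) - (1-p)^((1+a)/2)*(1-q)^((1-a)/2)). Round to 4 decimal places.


Amari alpha-divergence:
D = (4/(1-alpha^2))*(1 - p^((1+a)/2)*q^((1-a)/2) - (1-p)^((1+a)/2)*(1-q)^((1-a)/2)).
alpha = 0.5, p = 0.65, q = 0.8.
e1 = (1+alpha)/2 = 0.75, e2 = (1-alpha)/2 = 0.25.
t1 = p^e1 * q^e2 = 0.65^0.75 * 0.8^0.25 = 0.684633.
t2 = (1-p)^e1 * (1-q)^e2 = 0.35^0.75 * 0.2^0.25 = 0.304305.
4/(1-alpha^2) = 5.333333.
D = 5.333333*(1 - 0.684633 - 0.304305) = 0.0590

0.0590


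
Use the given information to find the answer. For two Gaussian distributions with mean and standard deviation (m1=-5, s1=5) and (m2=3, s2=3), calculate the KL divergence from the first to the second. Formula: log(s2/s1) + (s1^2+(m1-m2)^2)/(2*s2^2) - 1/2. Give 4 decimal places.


KL divergence between normal distributions:
KL = log(s2/s1) + (s1^2 + (m1-m2)^2)/(2*s2^2) - 1/2.
log(3/5) = -0.510826.
(5^2 + (-5-3)^2)/(2*3^2) = (25 + 64)/18 = 4.944444.
KL = -0.510826 + 4.944444 - 0.5 = 3.9336

3.9336


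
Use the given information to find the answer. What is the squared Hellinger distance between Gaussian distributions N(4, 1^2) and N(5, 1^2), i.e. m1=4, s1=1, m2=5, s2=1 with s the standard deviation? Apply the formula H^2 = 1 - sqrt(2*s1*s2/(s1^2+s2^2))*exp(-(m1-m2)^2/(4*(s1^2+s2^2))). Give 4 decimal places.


Squared Hellinger distance for Gaussians:
H^2 = 1 - sqrt(2*s1*s2/(s1^2+s2^2)) * exp(-(m1-m2)^2/(4*(s1^2+s2^2))).
s1^2 = 1, s2^2 = 1, s1^2+s2^2 = 2.
sqrt(2*1*1/(2)) = 1.0.
(m1-m2)^2 = (-1)^2 = 1.
exp(-1/(4*2)) = exp(-0.125) = 0.882497.
H^2 = 1 - 1.0*0.882497 = 0.1175

0.1175


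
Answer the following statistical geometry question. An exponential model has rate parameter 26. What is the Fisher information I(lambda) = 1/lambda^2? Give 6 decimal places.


Fisher information for exponential: I(lambda) = 1/lambda^2.
lambda = 26, lambda^2 = 676.
I = 1/676 = 0.001479

0.001479


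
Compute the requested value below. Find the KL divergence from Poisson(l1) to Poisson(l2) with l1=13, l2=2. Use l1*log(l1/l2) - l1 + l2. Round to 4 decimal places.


KL divergence for Poisson:
KL = l1*log(l1/l2) - l1 + l2.
l1 = 13, l2 = 2.
log(13/2) = 1.871802.
l1*log(l1/l2) = 13 * 1.871802 = 24.333428.
KL = 24.333428 - 13 + 2 = 13.3334

13.3334


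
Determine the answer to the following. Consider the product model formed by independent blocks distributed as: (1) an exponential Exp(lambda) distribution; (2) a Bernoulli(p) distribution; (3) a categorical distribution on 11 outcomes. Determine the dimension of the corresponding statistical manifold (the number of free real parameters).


The dimension of a statistical manifold equals the number of free
(independent) real parameters of the model. For a product of independent
blocks the parameter counts add.
- exponential (lambda): 1.
- Bernoulli (p): 1.
- categorical on 11 outcomes (probabilities sum to 1): 11-1 = 10.
Total = 1 + 1 + 10 = 12.
Dimension = 12

12


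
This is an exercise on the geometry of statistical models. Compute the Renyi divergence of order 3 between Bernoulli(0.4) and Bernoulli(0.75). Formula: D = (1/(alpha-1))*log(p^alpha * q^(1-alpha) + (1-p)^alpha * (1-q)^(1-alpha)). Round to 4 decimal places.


Renyi divergence of order alpha between Bernoulli distributions:
D = (1/(alpha-1))*log(p^alpha * q^(1-alpha) + (1-p)^alpha * (1-q)^(1-alpha)).
alpha = 3, p = 0.4, q = 0.75.
p^alpha * q^(1-alpha) = 0.4^3 * 0.75^-2 = 0.113778.
(1-p)^alpha * (1-q)^(1-alpha) = 0.6^3 * 0.25^-2 = 3.456.
sum = 0.113778 + 3.456 = 3.569778.
D = (1/2)*log(3.569778) = 0.6363

0.6363


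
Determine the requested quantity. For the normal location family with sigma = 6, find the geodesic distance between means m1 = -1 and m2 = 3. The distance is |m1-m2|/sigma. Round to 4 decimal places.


On the fixed-variance normal subfamily, geodesic distance = |m1-m2|/sigma.
|-1 - 3| = 4.
sigma = 6.
d = 4/6 = 0.6667

0.6667


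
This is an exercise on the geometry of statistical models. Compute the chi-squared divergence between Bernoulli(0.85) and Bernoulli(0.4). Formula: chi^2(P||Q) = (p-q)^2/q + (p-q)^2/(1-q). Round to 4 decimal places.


Chi-squared divergence between Bernoulli distributions:
chi^2 = (p-q)^2/q + (p-q)^2/(1-q).
p = 0.85, q = 0.4, p-q = 0.45.
(p-q)^2 = 0.2025.
term1 = 0.2025/0.4 = 0.50625.
term2 = 0.2025/0.6 = 0.3375.
chi^2 = 0.50625 + 0.3375 = 0.8437

0.8437


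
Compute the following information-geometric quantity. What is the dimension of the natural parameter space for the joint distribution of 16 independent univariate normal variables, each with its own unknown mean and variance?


Exponential family dimension calculation:
Each univariate normal has two natural parameters (mu/sigma^2 and -1/(2 sigma^2)).
With 16 independent components, dim = 2 * 16 = 32.

32


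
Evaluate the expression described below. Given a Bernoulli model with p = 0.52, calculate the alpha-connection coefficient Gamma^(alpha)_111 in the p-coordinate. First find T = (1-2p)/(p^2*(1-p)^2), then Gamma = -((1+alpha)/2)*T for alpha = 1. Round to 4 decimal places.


Skewness (Amari-Chentsov) tensor: T = (1-2p)/(p^2*(1-p)^2).
p = 0.52, 1-2p = -0.04, p^2 = 0.2704, (1-p)^2 = 0.2304.
T = -0.04/(0.2704 * 0.2304) = -0.642053.
In the p-coordinate, Gamma^(alpha) = Gamma^(0) - (alpha/2)*T with Gamma^(0) = (1/2)*g'(p) = -T/2,
so Gamma^(alpha) = -((1+alpha)/2)*T.
alpha = 1, -(1+alpha)/2 = -1.0.
Gamma = -1.0 * -0.642053 = 0.6421

0.6421


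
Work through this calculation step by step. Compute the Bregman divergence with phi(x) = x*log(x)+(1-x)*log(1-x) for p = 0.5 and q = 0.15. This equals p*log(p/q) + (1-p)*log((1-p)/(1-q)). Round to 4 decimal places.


Bregman divergence with negative entropy generator:
D = p*log(p/q) + (1-p)*log((1-p)/(1-q)).
p = 0.5, q = 0.15.
p*log(p/q) = 0.5*log(0.5/0.15) = 0.601986.
(1-p)*log((1-p)/(1-q)) = 0.5*log(0.5/0.85) = -0.265314.
D = 0.601986 + -0.265314 = 0.3367

0.3367


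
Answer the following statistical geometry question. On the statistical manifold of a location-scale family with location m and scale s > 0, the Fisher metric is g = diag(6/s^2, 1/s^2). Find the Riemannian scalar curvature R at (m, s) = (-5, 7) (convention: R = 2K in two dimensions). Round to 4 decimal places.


The metric has the form g = (A dm^2 + B ds^2)/s^2 with A = 6, B = 1.
Substitute u = sqrt(A/B)*m: g = B*(du^2 + ds^2)/s^2, i.e. B times the
Poincare upper half-plane metric, which has constant Gaussian curvature -1.
Scaling a 2D metric by a constant c divides the Gaussian curvature by c,
so K = -1/B = -1/(1) = -1.0000 everywhere (the point (m, s) = (-5, 7) is irrelevant:
the curvature is constant).
Scalar curvature in dimension 2: R = 2K = -2/(1) = -2.0000.

-2.0000


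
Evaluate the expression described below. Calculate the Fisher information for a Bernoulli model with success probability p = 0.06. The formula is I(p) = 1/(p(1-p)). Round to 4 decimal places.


For Bernoulli(p), Fisher information is I(p) = 1/(p*(1-p)).
p = 0.06, 1-p = 0.94.
p*(1-p) = 0.0564.
I(p) = 1/0.0564 = 17.7305

17.7305


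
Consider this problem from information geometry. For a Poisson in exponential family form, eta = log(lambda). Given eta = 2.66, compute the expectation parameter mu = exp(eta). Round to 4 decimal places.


Expectation parameter for Poisson exponential family:
mu = exp(eta).
eta = 2.66.
mu = exp(2.66) = 14.2963

14.2963


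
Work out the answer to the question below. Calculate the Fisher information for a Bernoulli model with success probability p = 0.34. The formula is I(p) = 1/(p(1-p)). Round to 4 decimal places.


For Bernoulli(p), Fisher information is I(p) = 1/(p*(1-p)).
p = 0.34, 1-p = 0.66.
p*(1-p) = 0.2244.
I(p) = 1/0.2244 = 4.4563

4.4563


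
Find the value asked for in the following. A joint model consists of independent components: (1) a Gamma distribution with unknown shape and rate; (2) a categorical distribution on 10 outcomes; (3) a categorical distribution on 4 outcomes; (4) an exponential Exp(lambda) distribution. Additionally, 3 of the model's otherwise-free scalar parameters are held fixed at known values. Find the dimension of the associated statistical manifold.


The dimension of a statistical manifold equals the number of free
(independent) real parameters of the model. For a product of independent
blocks the parameter counts add.
- Gamma (shape, rate): 2.
- categorical on 10 outcomes (probabilities sum to 1): 10-1 = 9.
- categorical on 4 outcomes (probabilities sum to 1): 4-1 = 3.
- exponential (lambda): 1.
Total = 2 + 9 + 3 + 1 = 15.
3 parameter(s) fixed at known values: 15 - 3 = 12.
Dimension = 12

12


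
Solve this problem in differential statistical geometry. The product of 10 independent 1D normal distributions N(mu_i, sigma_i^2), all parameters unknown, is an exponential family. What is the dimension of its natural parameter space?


Exponential family dimension calculation:
Each univariate normal has two natural parameters (mu/sigma^2 and -1/(2 sigma^2)).
With 10 independent components, dim = 2 * 10 = 20.

20


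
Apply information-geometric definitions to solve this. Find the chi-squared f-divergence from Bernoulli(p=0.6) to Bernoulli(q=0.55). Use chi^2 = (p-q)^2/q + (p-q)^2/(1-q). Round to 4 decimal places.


Chi-squared divergence between Bernoulli distributions:
chi^2 = (p-q)^2/q + (p-q)^2/(1-q).
p = 0.6, q = 0.55, p-q = 0.05.
(p-q)^2 = 0.0025.
term1 = 0.0025/0.55 = 0.004545.
term2 = 0.0025/0.45 = 0.005556.
chi^2 = 0.004545 + 0.005556 = 0.0101

0.0101


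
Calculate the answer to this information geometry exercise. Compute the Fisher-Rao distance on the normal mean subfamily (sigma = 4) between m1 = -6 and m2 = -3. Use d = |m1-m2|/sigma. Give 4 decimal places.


On the fixed-variance normal subfamily, geodesic distance = |m1-m2|/sigma.
|-6 - -3| = 3.
sigma = 4.
d = 3/4 = 0.7500

0.7500


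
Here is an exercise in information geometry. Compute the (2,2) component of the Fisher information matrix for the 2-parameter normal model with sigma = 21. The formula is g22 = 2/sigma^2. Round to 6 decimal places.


For the 2-parameter normal family, the Fisher metric has:
  g11 = 1/sigma^2, g22 = 2/sigma^2.
sigma = 21, sigma^2 = 441.
g22 = 0.004535

0.004535


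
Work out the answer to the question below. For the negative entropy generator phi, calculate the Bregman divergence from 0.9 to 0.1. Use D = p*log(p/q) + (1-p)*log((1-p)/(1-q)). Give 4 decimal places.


Bregman divergence with negative entropy generator:
D = p*log(p/q) + (1-p)*log((1-p)/(1-q)).
p = 0.9, q = 0.1.
p*log(p/q) = 0.9*log(0.9/0.1) = 1.977502.
(1-p)*log((1-p)/(1-q)) = 0.1*log(0.1/0.9) = -0.219722.
D = 1.977502 + -0.219722 = 1.7578

1.7578


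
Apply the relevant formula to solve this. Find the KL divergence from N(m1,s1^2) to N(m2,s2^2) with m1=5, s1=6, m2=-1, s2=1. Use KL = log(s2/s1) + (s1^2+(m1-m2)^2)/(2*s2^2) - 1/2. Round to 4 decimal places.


KL divergence between normal distributions:
KL = log(s2/s1) + (s1^2 + (m1-m2)^2)/(2*s2^2) - 1/2.
log(1/6) = -1.791759.
(6^2 + (5--1)^2)/(2*1^2) = (36 + 36)/2 = 36.0.
KL = -1.791759 + 36.0 - 0.5 = 33.7082

33.7082


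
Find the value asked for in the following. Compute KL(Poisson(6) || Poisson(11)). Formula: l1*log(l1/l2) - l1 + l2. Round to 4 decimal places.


KL divergence for Poisson:
KL = l1*log(l1/l2) - l1 + l2.
l1 = 6, l2 = 11.
log(6/11) = -0.606136.
l1*log(l1/l2) = 6 * -0.606136 = -3.636815.
KL = -3.636815 - 6 + 11 = 1.3632

1.3632


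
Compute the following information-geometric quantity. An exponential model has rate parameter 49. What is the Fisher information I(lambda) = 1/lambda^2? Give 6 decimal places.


Fisher information for exponential: I(lambda) = 1/lambda^2.
lambda = 49, lambda^2 = 2401.
I = 1/2401 = 0.000416

0.000416


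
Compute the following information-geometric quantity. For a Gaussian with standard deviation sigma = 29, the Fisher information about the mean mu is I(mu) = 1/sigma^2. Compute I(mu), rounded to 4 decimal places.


The Fisher information for the mean of a normal distribution is I(mu) = 1/sigma^2.
sigma = 29, so sigma^2 = 841.
I(mu) = 1/841 = 0.0012

0.0012


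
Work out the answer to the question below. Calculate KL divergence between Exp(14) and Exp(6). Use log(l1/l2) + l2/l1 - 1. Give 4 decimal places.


KL divergence for exponential family:
KL = log(l1/l2) + l2/l1 - 1.
log(14/6) = 0.847298.
6/14 = 0.428571.
KL = 0.847298 + 0.428571 - 1 = 0.2759

0.2759


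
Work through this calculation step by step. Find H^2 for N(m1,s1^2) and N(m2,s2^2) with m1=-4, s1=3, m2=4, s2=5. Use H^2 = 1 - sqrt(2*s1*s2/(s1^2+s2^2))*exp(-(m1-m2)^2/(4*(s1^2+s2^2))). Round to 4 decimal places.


Squared Hellinger distance for Gaussians:
H^2 = 1 - sqrt(2*s1*s2/(s1^2+s2^2)) * exp(-(m1-m2)^2/(4*(s1^2+s2^2))).
s1^2 = 9, s2^2 = 25, s1^2+s2^2 = 34.
sqrt(2*3*5/(34)) = 0.939336.
(m1-m2)^2 = (-8)^2 = 64.
exp(-64/(4*34)) = exp(-0.470588) = 0.624635.
H^2 = 1 - 0.939336*0.624635 = 0.4133

0.4133


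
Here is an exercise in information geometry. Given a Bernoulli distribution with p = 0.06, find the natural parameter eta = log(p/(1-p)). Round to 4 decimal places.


Natural parameter for Bernoulli: eta = log(p/(1-p)).
p = 0.06, 1-p = 0.94.
p/(1-p) = 0.06383.
eta = log(0.06383) = -2.7515

-2.7515


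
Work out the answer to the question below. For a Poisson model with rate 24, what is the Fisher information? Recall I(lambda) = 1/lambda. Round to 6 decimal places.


Fisher information for Poisson: I(lambda) = 1/lambda.
lambda = 24.
I(lambda) = 1/24 = 0.041667

0.041667


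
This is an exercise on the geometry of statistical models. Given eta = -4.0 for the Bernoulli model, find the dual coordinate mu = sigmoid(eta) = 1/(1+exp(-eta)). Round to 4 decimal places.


Dual coordinate (expectation parameter) for Bernoulli:
mu = 1/(1+exp(-eta)).
eta = -4.0.
exp(-eta) = exp(4.0) = 54.59815.
mu = 1/(1+54.59815) = 0.0180

0.0180


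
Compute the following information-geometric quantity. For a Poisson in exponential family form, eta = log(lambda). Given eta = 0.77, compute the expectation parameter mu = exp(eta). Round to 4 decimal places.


Expectation parameter for Poisson exponential family:
mu = exp(eta).
eta = 0.77.
mu = exp(0.77) = 2.1598

2.1598


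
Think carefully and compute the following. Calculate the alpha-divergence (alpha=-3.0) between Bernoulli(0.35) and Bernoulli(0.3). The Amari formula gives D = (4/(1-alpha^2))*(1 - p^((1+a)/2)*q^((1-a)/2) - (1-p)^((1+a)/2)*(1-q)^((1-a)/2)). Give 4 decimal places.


Amari alpha-divergence:
D = (4/(1-alpha^2))*(1 - p^((1+a)/2)*q^((1-a)/2) - (1-p)^((1+a)/2)*(1-q)^((1-a)/2)).
alpha = -3.0, p = 0.35, q = 0.3.
e1 = (1+alpha)/2 = -1.0, e2 = (1-alpha)/2 = 2.0.
t1 = p^e1 * q^e2 = 0.35^-1.0 * 0.3^2.0 = 0.257143.
t2 = (1-p)^e1 * (1-q)^e2 = 0.65^-1.0 * 0.7^2.0 = 0.753846.
4/(1-alpha^2) = -0.5.
D = -0.5*(1 - 0.257143 - 0.753846) = 0.0055

0.0055


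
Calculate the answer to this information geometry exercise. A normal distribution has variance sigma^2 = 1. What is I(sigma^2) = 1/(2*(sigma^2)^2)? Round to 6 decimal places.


Fisher information for variance: I(sigma^2) = 1/(2*sigma^4).
sigma^2 = 1, so sigma^4 = 1.
I = 1/(2*1) = 1/2 = 0.500000

0.500000


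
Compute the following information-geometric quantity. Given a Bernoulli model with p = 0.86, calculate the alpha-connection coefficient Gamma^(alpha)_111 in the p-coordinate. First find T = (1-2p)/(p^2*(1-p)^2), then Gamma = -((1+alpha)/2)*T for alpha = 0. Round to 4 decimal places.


Skewness (Amari-Chentsov) tensor: T = (1-2p)/(p^2*(1-p)^2).
p = 0.86, 1-2p = -0.72, p^2 = 0.7396, (1-p)^2 = 0.0196.
T = -0.72/(0.7396 * 0.0196) = -49.668326.
In the p-coordinate, Gamma^(alpha) = Gamma^(0) - (alpha/2)*T with Gamma^(0) = (1/2)*g'(p) = -T/2,
so Gamma^(alpha) = -((1+alpha)/2)*T.
alpha = 0, -(1+alpha)/2 = -0.5.
Gamma = -0.5 * -49.668326 = 24.8342

24.8342


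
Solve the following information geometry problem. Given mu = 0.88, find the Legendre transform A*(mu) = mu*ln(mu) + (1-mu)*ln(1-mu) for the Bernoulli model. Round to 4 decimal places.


Legendre transform for Bernoulli:
A*(mu) = mu*log(mu) + (1-mu)*log(1-mu).
mu = 0.88, 1-mu = 0.12.
mu*log(mu) = 0.88*log(0.88) = -0.112493.
(1-mu)*log(1-mu) = 0.12*log(0.12) = -0.254432.
A* = -0.112493 + -0.254432 = -0.3669

-0.3669


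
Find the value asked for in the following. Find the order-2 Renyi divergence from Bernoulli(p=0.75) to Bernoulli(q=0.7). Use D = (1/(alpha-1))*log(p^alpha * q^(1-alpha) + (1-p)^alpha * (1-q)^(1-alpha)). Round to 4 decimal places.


Renyi divergence of order alpha between Bernoulli distributions:
D = (1/(alpha-1))*log(p^alpha * q^(1-alpha) + (1-p)^alpha * (1-q)^(1-alpha)).
alpha = 2, p = 0.75, q = 0.7.
p^alpha * q^(1-alpha) = 0.75^2 * 0.7^-1 = 0.803571.
(1-p)^alpha * (1-q)^(1-alpha) = 0.25^2 * 0.3^-1 = 0.208333.
sum = 0.803571 + 0.208333 = 1.011905.
D = (1/1)*log(1.011905) = 0.0118

0.0118


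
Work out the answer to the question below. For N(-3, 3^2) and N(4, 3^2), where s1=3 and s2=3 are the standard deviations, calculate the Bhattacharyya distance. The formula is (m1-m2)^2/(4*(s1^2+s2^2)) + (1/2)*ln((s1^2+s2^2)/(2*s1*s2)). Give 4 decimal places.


Bhattacharyya distance between two Gaussians:
DB = (m1-m2)^2/(4*(s1^2+s2^2)) + (1/2)*ln((s1^2+s2^2)/(2*s1*s2)).
(m1-m2)^2 = (-7)^2 = 49.
s1^2+s2^2 = 9 + 9 = 18.
term1 = 49/72 = 0.680556.
term2 = 0.5*ln(18/18.0) = 0.0.
DB = 0.680556 + 0.0 = 0.6806

0.6806


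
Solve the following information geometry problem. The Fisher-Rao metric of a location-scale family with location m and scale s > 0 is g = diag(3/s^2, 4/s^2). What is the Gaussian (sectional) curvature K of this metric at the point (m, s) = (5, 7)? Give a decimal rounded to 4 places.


The metric has the form g = (A dm^2 + B ds^2)/s^2 with A = 3, B = 4.
Substitute u = sqrt(A/B)*m: g = B*(du^2 + ds^2)/s^2, i.e. B times the
Poincare upper half-plane metric, which has constant Gaussian curvature -1.
Scaling a 2D metric by a constant c divides the Gaussian curvature by c,
so K = -1/B = -1/(4) = -0.2500 everywhere (the point (m, s) = (5, 7) is irrelevant:
the curvature is constant).
The requested Gaussian curvature is K = -0.2500.

-0.2500


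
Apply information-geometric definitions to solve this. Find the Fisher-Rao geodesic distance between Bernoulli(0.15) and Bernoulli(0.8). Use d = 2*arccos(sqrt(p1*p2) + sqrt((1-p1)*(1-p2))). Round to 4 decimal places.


Geodesic distance on Bernoulli manifold:
d(p1,p2) = 2*arccos(sqrt(p1*p2) + sqrt((1-p1)*(1-p2))).
sqrt(p1*p2) = sqrt(0.15*0.8) = 0.34641.
sqrt((1-p1)*(1-p2)) = sqrt(0.85*0.2) = 0.412311.
arg = 0.34641 + 0.412311 = 0.758721.
d = 2*arccos(0.758721) = 1.4189

1.4189


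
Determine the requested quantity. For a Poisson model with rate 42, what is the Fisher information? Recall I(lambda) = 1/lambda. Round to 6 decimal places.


Fisher information for Poisson: I(lambda) = 1/lambda.
lambda = 42.
I(lambda) = 1/42 = 0.023810

0.023810


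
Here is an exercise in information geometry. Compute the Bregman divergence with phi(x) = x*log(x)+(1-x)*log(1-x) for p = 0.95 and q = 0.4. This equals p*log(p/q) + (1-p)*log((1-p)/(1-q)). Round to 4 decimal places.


Bregman divergence with negative entropy generator:
D = p*log(p/q) + (1-p)*log((1-p)/(1-q)).
p = 0.95, q = 0.4.
p*log(p/q) = 0.95*log(0.95/0.4) = 0.821748.
(1-p)*log((1-p)/(1-q)) = 0.05*log(0.05/0.6) = -0.124245.
D = 0.821748 + -0.124245 = 0.6975

0.6975


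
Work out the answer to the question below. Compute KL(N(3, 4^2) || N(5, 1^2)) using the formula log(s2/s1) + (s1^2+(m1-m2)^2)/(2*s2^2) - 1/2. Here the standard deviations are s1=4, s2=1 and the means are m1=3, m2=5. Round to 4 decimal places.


KL divergence between normal distributions:
KL = log(s2/s1) + (s1^2 + (m1-m2)^2)/(2*s2^2) - 1/2.
log(1/4) = -1.386294.
(4^2 + (3-5)^2)/(2*1^2) = (16 + 4)/2 = 10.0.
KL = -1.386294 + 10.0 - 0.5 = 8.1137

8.1137
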